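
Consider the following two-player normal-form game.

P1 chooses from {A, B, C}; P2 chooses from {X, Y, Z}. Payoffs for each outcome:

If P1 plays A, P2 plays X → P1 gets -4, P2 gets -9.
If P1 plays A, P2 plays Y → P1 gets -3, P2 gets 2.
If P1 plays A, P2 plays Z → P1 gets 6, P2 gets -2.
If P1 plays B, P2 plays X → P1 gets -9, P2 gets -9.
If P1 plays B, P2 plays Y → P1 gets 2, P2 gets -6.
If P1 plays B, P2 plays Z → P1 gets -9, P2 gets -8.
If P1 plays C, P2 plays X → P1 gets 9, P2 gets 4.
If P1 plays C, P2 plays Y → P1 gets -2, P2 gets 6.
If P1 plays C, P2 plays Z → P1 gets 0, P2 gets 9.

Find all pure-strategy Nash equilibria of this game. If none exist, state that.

(A, X): P1 can switch to C (-4 → 9). Not NE.
(A, Y): P1 can switch to B (-3 → 2). Not NE.
(A, Z): P2 can switch to Y (-2 → 2). Not NE.
(B, X): P1 can switch to A (-9 → -4). Not NE.
(B, Y): P1 gets 2, best alternative -2; P2 gets -6, best alternative -8. No profitable deviation — NE.
(B, Z): P1 can switch to A (-9 → 6). Not NE.
(C, X): P2 can switch to Y (4 → 6). Not NE.
(C, Y): P1 can switch to B (-2 → 2). Not NE.
(C, Z): P1 can switch to A (0 → 6). Not NE.

The unique pure-strategy Nash equilibrium is (B, Y).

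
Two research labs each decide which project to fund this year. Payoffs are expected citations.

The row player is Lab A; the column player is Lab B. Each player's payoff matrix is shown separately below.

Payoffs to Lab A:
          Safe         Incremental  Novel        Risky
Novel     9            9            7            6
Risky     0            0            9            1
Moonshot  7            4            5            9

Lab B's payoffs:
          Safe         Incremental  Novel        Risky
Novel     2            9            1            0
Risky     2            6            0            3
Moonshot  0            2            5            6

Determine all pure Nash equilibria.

The pure Nash equilibria are (Novel, Incremental); (Moonshot, Risky).

(Novel, Safe): Lab B can switch to Incremental (2 → 9). Not NE.
(Novel, Incremental): Lab A gets 9, best alternative 4; Lab B gets 9, best alternative 2. No profitable deviation — NE.
(Novel, Novel): Lab A can switch to Risky (7 → 9). Not NE.
(Novel, Risky): Lab A can switch to Moonshot (6 → 9). Not NE.
(Risky, Safe): Lab A can switch to Novel (0 → 9). Not NE.
(Risky, Incremental): Lab A can switch to Novel (0 → 9). Not NE.
(Risky, Novel): Lab B can switch to Safe (0 → 2). Not NE.
(Risky, Risky): Lab A can switch to Novel (1 → 6). Not NE.
(Moonshot, Safe): Lab A can switch to Novel (7 → 9). Not NE.
(Moonshot, Incremental): Lab A can switch to Novel (4 → 9). Not NE.
(Moonshot, Novel): Lab A can switch to Novel (5 → 7). Not NE.
(Moonshot, Risky): Lab A gets 9, best alternative 6; Lab B gets 6, best alternative 5. No profitable deviation — NE.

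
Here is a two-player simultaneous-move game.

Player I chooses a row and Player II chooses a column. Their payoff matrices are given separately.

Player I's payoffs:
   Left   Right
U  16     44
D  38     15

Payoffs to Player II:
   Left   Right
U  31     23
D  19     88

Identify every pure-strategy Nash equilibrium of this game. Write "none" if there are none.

(U, Left): Player I can switch to D (16 → 38). Not NE.
(U, Right): Player II can switch to Left (23 → 31). Not NE.
(D, Left): Player II can switch to Right (19 → 88). Not NE.
(D, Right): Player I can switch to U (15 → 44). Not NE.

No pure-strategy Nash equilibrium.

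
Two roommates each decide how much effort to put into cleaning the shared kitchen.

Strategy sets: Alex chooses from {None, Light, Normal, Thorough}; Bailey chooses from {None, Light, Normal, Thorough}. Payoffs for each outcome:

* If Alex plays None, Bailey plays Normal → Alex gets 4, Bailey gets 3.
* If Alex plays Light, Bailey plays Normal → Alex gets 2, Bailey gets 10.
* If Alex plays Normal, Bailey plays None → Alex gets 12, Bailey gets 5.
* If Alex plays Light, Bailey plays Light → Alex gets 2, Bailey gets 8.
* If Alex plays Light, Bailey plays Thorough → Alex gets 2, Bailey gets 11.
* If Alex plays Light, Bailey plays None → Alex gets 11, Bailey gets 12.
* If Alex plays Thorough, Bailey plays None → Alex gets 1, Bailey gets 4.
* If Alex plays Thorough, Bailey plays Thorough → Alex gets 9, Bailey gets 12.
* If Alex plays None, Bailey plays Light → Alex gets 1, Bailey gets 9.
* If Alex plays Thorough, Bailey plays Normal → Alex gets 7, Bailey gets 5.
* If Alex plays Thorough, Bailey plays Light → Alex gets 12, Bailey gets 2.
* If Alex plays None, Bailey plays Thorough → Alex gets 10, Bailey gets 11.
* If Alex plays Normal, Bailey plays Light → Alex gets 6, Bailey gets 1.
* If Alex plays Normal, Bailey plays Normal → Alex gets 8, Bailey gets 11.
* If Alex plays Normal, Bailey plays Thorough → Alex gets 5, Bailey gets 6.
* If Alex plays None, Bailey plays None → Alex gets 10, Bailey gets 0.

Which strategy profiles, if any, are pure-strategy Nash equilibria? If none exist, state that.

The pure Nash equilibria are (None, Thorough); (Normal, Normal).

Check each profile: it is a Nash equilibrium iff no player can strictly gain by switching unilaterally.
(None, None): Alex can switch to Light (10 → 11). Not NE.
(None, Light): Alex can switch to Light (1 → 2). Not NE.
(None, Normal): Alex can switch to Normal (4 → 8). Not NE.
(None, Thorough): Alex gets 10, best alternative 9; Bailey gets 11, best alternative 9. No profitable deviation — NE.
(Light, None): Alex can switch to Normal (11 → 12). Not NE.
(Light, Light): Alex can switch to Normal (2 → 6). Not NE.
(Light, Normal): Alex can switch to None (2 → 4). Not NE.
(Light, Thorough): Alex can switch to None (2 → 10). Not NE.
(Normal, None): Bailey can switch to Normal (5 → 11). Not NE.
(Normal, Light): Alex can switch to Thorough (6 → 12). Not NE.
(Normal, Normal): Alex gets 8, best alternative 7; Bailey gets 11, best alternative 6. No profitable deviation — NE.
(Normal, Thorough): Alex can switch to None (5 → 10). Not NE.
(The remaining 4 profiles each have a profitable deviation by the same check.)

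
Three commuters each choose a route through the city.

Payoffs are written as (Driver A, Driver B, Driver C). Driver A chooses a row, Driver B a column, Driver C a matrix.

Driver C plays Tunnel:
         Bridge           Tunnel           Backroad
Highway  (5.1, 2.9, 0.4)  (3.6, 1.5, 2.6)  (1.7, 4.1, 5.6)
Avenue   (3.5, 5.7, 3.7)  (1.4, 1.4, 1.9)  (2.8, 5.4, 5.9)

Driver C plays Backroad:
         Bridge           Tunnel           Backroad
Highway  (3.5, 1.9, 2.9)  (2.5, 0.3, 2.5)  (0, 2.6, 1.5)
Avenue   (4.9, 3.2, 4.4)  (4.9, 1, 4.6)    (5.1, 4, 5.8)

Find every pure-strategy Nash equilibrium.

Driver A against (Bridge, Tunnel): payoffs 5.1, 3.5 → best response Highway.
Driver A against (Bridge, Backroad): payoffs 3.5, 4.9 → best response Avenue.
Driver A against (Tunnel, Tunnel): payoffs 3.6, 1.4 → best response Highway.
Driver A against (Tunnel, Backroad): payoffs 2.5, 4.9 → best response Avenue.
Driver A against (Backroad, Tunnel): payoffs 1.7, 2.8 → best response Avenue.
Driver A against (Backroad, Backroad): payoffs 0, 5.1 → best response Avenue.
Driver B against (Highway, Tunnel): payoffs 2.9, 1.5, 4.1 → best response Backroad.
Driver B against (Highway, Backroad): payoffs 1.9, 0.3, 2.6 → best response Backroad.
Driver B against (Avenue, Tunnel): payoffs 5.7, 1.4, 5.4 → best response Bridge.
Driver B against (Avenue, Backroad): payoffs 3.2, 1, 4 → best response Backroad.
Driver C against (Highway, Bridge): payoffs 0.4, 2.9 → best response Backroad.
Driver C against (Highway, Tunnel): payoffs 2.6, 2.5 → best response Tunnel.
Driver C against (Highway, Backroad): payoffs 5.6, 1.5 → best response Tunnel.
Driver C against (Avenue, Bridge): payoffs 3.7, 4.4 → best response Backroad.
Driver C against (Avenue, Tunnel): payoffs 1.9, 4.6 → best response Backroad.
Driver C against (Avenue, Backroad): payoffs 5.9, 5.8 → best response Tunnel.
No profile is a mutual best response for all players.

none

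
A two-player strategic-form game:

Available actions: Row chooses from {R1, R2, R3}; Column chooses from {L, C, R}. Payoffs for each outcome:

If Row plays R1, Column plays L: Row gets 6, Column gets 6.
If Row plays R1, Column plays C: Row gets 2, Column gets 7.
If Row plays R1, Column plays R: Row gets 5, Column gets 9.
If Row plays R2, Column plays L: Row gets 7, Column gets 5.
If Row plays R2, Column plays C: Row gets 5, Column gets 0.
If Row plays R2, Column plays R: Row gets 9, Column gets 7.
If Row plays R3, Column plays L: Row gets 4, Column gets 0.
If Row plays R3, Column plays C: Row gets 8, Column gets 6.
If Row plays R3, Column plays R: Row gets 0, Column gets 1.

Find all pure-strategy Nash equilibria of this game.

(R1, L): Row can switch to R2 (6 → 7). Not NE.
(R1, C): Row can switch to R2 (2 → 5). Not NE.
(R1, R): Row can switch to R2 (5 → 9). Not NE.
(R2, L): Column can switch to R (5 → 7). Not NE.
(R2, C): Row can switch to R3 (5 → 8). Not NE.
(R2, R): Row gets 9, best alternative 5; Column gets 7, best alternative 5. No profitable deviation — NE.
(R3, L): Row can switch to R1 (4 → 6). Not NE.
(R3, C): Row gets 8, best alternative 5; Column gets 6, best alternative 1. No profitable deviation — NE.
(R3, R): Row can switch to R1 (0 → 5). Not NE.

The pure Nash equilibria are (R2, R), (R3, C).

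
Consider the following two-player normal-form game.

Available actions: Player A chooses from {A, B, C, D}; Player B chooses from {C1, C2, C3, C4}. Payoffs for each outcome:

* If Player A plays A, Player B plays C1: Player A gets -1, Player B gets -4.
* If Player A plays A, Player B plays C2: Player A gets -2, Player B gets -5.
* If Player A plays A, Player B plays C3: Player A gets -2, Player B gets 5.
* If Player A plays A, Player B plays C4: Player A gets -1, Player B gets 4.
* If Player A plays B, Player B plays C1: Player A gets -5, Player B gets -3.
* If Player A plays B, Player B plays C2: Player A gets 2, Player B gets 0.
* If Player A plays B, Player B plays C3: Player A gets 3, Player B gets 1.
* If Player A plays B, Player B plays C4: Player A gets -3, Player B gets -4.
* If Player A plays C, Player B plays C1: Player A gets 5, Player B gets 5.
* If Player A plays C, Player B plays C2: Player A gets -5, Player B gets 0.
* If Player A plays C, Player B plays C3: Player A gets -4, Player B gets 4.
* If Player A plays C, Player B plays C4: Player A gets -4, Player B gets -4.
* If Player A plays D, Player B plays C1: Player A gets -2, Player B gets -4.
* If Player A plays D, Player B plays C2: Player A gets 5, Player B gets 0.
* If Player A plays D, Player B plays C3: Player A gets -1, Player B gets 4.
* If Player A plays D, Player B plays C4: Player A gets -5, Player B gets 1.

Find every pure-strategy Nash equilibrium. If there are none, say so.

(A, C1): Player A can switch to C (-1 → 5). Not NE.
(A, C2): Player A can switch to B (-2 → 2). Not NE.
(A, C3): Player A can switch to B (-2 → 3). Not NE.
(A, C4): Player B can switch to C3 (4 → 5). Not NE.
(B, C1): Player A can switch to A (-5 → -1). Not NE.
(B, C2): Player A can switch to D (2 → 5). Not NE.
(B, C3): Player A gets 3, best alternative -1; Player B gets 1, best alternative 0. No profitable deviation — NE.
(B, C4): Player A can switch to A (-3 → -1). Not NE.
(C, C1): Player A gets 5, best alternative -1; Player B gets 5, best alternative 4. No profitable deviation — NE.
(C, C2): Player A can switch to A (-5 → -2). Not NE.
(C, C3): Player A can switch to A (-4 → -2). Not NE.
(C, C4): Player A can switch to A (-4 → -1). Not NE.
(The remaining 4 profiles each have a profitable deviation by the same check.)

(B, C3); (C, C1)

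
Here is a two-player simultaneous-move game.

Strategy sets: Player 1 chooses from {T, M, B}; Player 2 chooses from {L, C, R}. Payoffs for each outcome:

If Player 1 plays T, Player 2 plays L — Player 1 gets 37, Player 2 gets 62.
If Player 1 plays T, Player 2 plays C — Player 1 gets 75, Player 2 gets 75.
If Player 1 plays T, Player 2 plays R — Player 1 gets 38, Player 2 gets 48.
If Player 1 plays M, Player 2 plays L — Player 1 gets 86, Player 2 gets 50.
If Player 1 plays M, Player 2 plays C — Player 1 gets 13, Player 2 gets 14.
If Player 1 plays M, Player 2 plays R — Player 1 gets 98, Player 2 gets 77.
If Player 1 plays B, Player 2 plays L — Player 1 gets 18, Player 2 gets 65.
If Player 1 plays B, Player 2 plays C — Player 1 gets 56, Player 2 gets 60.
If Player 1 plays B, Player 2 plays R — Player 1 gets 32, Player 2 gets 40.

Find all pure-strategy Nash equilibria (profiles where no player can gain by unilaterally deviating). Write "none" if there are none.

(T, C), (M, R)

Player 1 against L: payoffs 37, 86, 18 → best response M.
Player 1 against C: payoffs 75, 13, 56 → best response T.
Player 1 against R: payoffs 38, 98, 32 → best response M.
Player 2 against T: payoffs 62, 75, 48 → best response C.
Player 2 against M: payoffs 50, 14, 77 → best response R.
Player 2 against B: payoffs 65, 60, 40 → best response L.
Mutual best responses: (T, C); (M, R).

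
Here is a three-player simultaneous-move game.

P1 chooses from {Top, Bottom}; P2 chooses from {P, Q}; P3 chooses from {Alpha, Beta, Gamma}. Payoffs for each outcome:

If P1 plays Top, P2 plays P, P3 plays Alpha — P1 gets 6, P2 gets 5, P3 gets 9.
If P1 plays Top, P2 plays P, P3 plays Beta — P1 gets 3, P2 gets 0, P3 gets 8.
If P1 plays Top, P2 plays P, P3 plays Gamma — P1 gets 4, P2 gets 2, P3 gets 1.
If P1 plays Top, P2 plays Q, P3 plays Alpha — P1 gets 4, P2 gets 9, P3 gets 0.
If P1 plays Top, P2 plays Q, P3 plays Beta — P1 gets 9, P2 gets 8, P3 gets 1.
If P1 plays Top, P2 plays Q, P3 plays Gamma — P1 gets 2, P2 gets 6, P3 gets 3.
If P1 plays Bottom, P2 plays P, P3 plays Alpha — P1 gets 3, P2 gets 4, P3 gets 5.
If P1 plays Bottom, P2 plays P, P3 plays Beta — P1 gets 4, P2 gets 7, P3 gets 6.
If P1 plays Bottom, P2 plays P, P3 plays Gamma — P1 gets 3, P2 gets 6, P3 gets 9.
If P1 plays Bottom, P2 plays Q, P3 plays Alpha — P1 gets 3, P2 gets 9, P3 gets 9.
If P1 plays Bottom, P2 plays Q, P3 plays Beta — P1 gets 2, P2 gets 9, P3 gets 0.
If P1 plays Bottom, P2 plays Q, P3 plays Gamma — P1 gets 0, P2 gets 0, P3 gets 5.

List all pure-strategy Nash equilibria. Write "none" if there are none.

Pure NE: (Top, Q, Gamma)

For each player, find the best response to each opponent profile; mutual best responses are the pure NE.
P1 against (P, Alpha): payoffs 6, 3 → best response Top.
P1 against (P, Beta): payoffs 3, 4 → best response Bottom.
P1 against (P, Gamma): payoffs 4, 3 → best response Top.
P1 against (Q, Alpha): payoffs 4, 3 → best response Top.
P1 against (Q, Beta): payoffs 9, 2 → best response Top.
P1 against (Q, Gamma): payoffs 2, 0 → best response Top.
P2 against (Top, Alpha): payoffs 5, 9 → best response Q.
P2 against (Top, Beta): payoffs 0, 8 → best response Q.
P2 against (Top, Gamma): payoffs 2, 6 → best response Q.
P2 against (Bottom, Alpha): payoffs 4, 9 → best response Q.
P2 against (Bottom, Beta): payoffs 7, 9 → best response Q.
P2 against (Bottom, Gamma): payoffs 6, 0 → best response P.
P3 against (Top, P): payoffs 9, 8, 1 → best response Alpha.
P3 against (Top, Q): payoffs 0, 1, 3 → best response Gamma.
P3 against (Bottom, P): payoffs 5, 6, 9 → best response Gamma.
P3 against (Bottom, Q): payoffs 9, 0, 5 → best response Alpha.
Mutual best responses: (Top, Q, Gamma).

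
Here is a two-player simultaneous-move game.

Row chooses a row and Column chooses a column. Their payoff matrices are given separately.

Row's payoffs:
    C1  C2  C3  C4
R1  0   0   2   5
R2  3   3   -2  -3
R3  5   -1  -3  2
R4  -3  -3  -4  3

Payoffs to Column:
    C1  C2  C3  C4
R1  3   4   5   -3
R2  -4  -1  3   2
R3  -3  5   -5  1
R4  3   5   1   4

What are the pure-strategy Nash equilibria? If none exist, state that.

For each strategy profile, look for a profitable unilateral deviation.
(R1, C1): Row can switch to R2 (0 → 3). Not NE.
(R1, C2): Row can switch to R2 (0 → 3). Not NE.
(R1, C3): Row gets 2, best alternative -2; Column gets 5, best alternative 4. No profitable deviation — NE.
(R1, C4): Column can switch to C1 (-3 → 3). Not NE.
(R2, C1): Row can switch to R3 (3 → 5). Not NE.
(R2, C2): Column can switch to C3 (-1 → 3). Not NE.
(R2, C3): Row can switch to R1 (-2 → 2). Not NE.
(R2, C4): Row can switch to R1 (-3 → 5). Not NE.
(R3, C1): Column can switch to C2 (-3 → 5). Not NE.
(R3, C2): Row can switch to R1 (-1 → 0). Not NE.
(R3, C3): Row can switch to R1 (-3 → 2). Not NE.
(R3, C4): Row can switch to R1 (2 → 5). Not NE.
(R4, C1): Row can switch to R1 (-3 → 0). Not NE.
(The remaining 3 profiles each have a profitable deviation by the same check.)

Pure NE: (R1, C3)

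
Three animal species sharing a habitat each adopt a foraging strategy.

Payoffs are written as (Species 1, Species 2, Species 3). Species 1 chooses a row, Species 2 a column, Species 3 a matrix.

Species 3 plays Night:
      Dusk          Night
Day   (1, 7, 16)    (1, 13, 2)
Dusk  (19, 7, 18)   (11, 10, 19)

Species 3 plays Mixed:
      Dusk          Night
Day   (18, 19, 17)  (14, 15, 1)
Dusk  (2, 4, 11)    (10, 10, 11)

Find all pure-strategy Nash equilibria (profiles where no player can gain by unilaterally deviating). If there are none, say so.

(Day, Dusk, Mixed); (Dusk, Night, Night)

For each player, find the best response to each opponent profile; mutual best responses are the pure NE.
Species 1 against (Dusk, Night): payoffs 1, 19 → best response Dusk.
Species 1 against (Dusk, Mixed): payoffs 18, 2 → best response Day.
Species 1 against (Night, Night): payoffs 1, 11 → best response Dusk.
Species 1 against (Night, Mixed): payoffs 14, 10 → best response Day.
Species 2 against (Day, Night): payoffs 7, 13 → best response Night.
Species 2 against (Day, Mixed): payoffs 19, 15 → best response Dusk.
Species 2 against (Dusk, Night): payoffs 7, 10 → best response Night.
Species 2 against (Dusk, Mixed): payoffs 4, 10 → best response Night.
Species 3 against (Day, Dusk): payoffs 16, 17 → best response Mixed.
Species 3 against (Day, Night): payoffs 2, 1 → best response Night.
Species 3 against (Dusk, Dusk): payoffs 18, 11 → best response Night.
Species 3 against (Dusk, Night): payoffs 19, 11 → best response Night.
Mutual best responses: (Day, Dusk, Mixed); (Dusk, Night, Night).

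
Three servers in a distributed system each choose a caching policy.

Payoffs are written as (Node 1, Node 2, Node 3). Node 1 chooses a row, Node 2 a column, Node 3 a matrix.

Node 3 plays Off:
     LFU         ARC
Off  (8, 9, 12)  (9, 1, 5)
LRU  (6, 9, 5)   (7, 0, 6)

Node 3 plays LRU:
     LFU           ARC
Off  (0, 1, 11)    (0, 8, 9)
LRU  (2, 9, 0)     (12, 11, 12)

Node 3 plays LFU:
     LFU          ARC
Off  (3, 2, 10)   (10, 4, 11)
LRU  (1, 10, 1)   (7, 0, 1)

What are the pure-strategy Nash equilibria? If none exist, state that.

Pure-strategy Nash equilibria: (Off, LFU, Off) and (Off, ARC, LFU) and (LRU, ARC, LRU)

Mark each player's best response to every combination of opponents' strategies; a profile where every player is best-responding is a pure Nash equilibrium.
Node 1 against (LFU, Off): payoffs 8, 6 → best response Off.
Node 1 against (LFU, LRU): payoffs 0, 2 → best response LRU.
Node 1 against (LFU, LFU): payoffs 3, 1 → best response Off.
Node 1 against (ARC, Off): payoffs 9, 7 → best response Off.
Node 1 against (ARC, LRU): payoffs 0, 12 → best response LRU.
Node 1 against (ARC, LFU): payoffs 10, 7 → best response Off.
Node 2 against (Off, Off): payoffs 9, 1 → best response LFU.
Node 2 against (Off, LRU): payoffs 1, 8 → best response ARC.
Node 2 against (Off, LFU): payoffs 2, 4 → best response ARC.
Node 2 against (LRU, Off): payoffs 9, 0 → best response LFU.
Node 2 against (LRU, LRU): payoffs 9, 11 → best response ARC.
Node 2 against (LRU, LFU): payoffs 10, 0 → best response LFU.
Node 3 against (Off, LFU): payoffs 12, 11, 10 → best response Off.
Node 3 against (Off, ARC): payoffs 5, 9, 11 → best response LFU.
Node 3 against (LRU, LFU): payoffs 5, 0, 1 → best response Off.
Node 3 against (LRU, ARC): payoffs 6, 12, 1 → best response LRU.
Mutual best responses: (Off, LFU, Off); (Off, ARC, LFU); (LRU, ARC, LRU).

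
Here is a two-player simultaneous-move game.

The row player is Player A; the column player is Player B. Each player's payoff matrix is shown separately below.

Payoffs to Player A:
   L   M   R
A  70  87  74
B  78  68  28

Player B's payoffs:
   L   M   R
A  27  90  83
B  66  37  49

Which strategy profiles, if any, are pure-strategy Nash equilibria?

For each strategy profile, look for a profitable unilateral deviation.
(A, L): Player A can switch to B (70 → 78). Not NE.
(A, M): Player A gets 87, best alternative 68; Player B gets 90, best alternative 83. No profitable deviation — NE.
(A, R): Player B can switch to M (83 → 90). Not NE.
(B, L): Player A gets 78, best alternative 70; Player B gets 66, best alternative 49. No profitable deviation — NE.
(B, M): Player A can switch to A (68 → 87). Not NE.
(B, R): Player A can switch to A (28 → 74). Not NE.

(A, M) and (B, L)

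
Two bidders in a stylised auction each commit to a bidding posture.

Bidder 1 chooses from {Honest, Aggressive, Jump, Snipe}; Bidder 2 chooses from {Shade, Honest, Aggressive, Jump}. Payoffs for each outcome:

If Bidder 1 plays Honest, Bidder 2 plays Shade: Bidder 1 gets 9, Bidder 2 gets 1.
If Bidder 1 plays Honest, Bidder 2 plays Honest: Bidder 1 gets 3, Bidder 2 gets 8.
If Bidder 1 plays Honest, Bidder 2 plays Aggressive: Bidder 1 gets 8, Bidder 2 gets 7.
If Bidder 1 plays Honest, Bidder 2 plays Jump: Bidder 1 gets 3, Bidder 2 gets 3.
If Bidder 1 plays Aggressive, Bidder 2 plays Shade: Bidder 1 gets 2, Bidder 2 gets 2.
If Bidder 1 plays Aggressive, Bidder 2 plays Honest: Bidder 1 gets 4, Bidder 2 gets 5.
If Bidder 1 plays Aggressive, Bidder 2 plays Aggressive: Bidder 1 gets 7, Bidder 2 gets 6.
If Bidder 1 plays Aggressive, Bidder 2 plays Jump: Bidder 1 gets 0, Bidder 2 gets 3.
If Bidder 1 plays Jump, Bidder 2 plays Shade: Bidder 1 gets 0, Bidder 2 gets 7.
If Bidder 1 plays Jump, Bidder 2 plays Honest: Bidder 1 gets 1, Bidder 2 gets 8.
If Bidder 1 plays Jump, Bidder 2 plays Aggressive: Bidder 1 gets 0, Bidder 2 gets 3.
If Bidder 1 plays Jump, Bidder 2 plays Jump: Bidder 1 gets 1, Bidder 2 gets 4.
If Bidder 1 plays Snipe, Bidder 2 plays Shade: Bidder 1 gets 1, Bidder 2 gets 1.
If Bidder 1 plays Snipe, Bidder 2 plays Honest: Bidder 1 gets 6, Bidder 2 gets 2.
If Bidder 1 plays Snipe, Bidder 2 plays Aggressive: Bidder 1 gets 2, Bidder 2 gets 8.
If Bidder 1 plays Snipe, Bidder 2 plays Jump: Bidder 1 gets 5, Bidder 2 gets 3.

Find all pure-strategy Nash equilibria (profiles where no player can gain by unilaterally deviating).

No pure-strategy Nash equilibrium.

Mark each player's best response to every combination of opponents' strategies; a profile where every player is best-responding is a pure Nash equilibrium.
Bidder 1 against Shade: payoffs 9, 2, 0, 1 → best response Honest.
Bidder 1 against Honest: payoffs 3, 4, 1, 6 → best response Snipe.
Bidder 1 against Aggressive: payoffs 8, 7, 0, 2 → best response Honest.
Bidder 1 against Jump: payoffs 3, 0, 1, 5 → best response Snipe.
Bidder 2 against Honest: payoffs 1, 8, 7, 3 → best response Honest.
Bidder 2 against Aggressive: payoffs 2, 5, 6, 3 → best response Aggressive.
Bidder 2 against Jump: payoffs 7, 8, 3, 4 → best response Honest.
Bidder 2 against Snipe: payoffs 1, 2, 8, 3 → best response Aggressive.
No profile is a mutual best response for all players.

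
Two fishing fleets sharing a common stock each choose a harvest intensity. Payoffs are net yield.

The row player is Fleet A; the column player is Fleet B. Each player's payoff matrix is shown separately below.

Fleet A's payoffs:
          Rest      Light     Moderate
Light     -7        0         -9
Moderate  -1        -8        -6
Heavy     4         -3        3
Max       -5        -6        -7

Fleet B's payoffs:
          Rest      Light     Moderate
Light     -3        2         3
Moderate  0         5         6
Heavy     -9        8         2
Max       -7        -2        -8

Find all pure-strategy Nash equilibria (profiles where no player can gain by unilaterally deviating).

No pure-strategy Nash equilibrium.

For each strategy profile, look for a profitable unilateral deviation.
(Light, Rest): Fleet A can switch to Moderate (-7 → -1). Not NE.
(Light, Light): Fleet B can switch to Moderate (2 → 3). Not NE.
(Light, Moderate): Fleet A can switch to Moderate (-9 → -6). Not NE.
(Moderate, Rest): Fleet A can switch to Heavy (-1 → 4). Not NE.
(Moderate, Light): Fleet A can switch to Light (-8 → 0). Not NE.
(Moderate, Moderate): Fleet A can switch to Heavy (-6 → 3). Not NE.
(Heavy, Rest): Fleet B can switch to Light (-9 → 8). Not NE.
(Heavy, Light): Fleet A can switch to Light (-3 → 0). Not NE.
(Heavy, Moderate): Fleet B can switch to Light (2 → 8). Not NE.
(Max, Rest): Fleet A can switch to Moderate (-5 → -1). Not NE.
(Max, Light): Fleet A can switch to Light (-6 → 0). Not NE.
(Max, Moderate): Fleet A can switch to Moderate (-7 → -6). Not NE.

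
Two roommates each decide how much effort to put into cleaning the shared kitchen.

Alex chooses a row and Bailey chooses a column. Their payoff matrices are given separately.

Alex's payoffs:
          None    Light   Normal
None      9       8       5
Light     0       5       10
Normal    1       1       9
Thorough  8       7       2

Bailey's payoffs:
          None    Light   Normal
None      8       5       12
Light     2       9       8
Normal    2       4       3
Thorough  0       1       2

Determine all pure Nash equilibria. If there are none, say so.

This game has no pure Nash equilibrium.

Alex against None: payoffs 9, 0, 1, 8 → best response None.
Alex against Light: payoffs 8, 5, 1, 7 → best response None.
Alex against Normal: payoffs 5, 10, 9, 2 → best response Light.
Bailey against None: payoffs 8, 5, 12 → best response Normal.
Bailey against Light: payoffs 2, 9, 8 → best response Light.
Bailey against Normal: payoffs 2, 4, 3 → best response Light.
Bailey against Thorough: payoffs 0, 1, 2 → best response Normal.
No profile is a mutual best response for all players.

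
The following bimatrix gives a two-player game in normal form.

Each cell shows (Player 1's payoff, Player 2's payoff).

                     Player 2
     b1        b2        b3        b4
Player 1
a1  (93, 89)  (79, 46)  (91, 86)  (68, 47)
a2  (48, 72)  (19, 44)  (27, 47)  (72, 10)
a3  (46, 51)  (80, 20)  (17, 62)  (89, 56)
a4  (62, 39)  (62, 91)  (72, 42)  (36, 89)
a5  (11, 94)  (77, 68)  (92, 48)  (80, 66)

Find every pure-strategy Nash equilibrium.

(a1, b1): Player 1 gets 93, best alternative 62; Player 2 gets 89, best alternative 86. No profitable deviation — NE.
(a1, b2): Player 1 can switch to a3 (79 → 80). Not NE.
(a1, b3): Player 1 can switch to a5 (91 → 92). Not NE.
(a1, b4): Player 1 can switch to a2 (68 → 72). Not NE.
(a2, b1): Player 1 can switch to a1 (48 → 93). Not NE.
(a2, b2): Player 1 can switch to a1 (19 → 79). Not NE.
(a2, b3): Player 1 can switch to a1 (27 → 91). Not NE.
(a2, b4): Player 1 can switch to a3 (72 → 89). Not NE.
(a3, b1): Player 1 can switch to a1 (46 → 93). Not NE.
(a3, b2): Player 2 can switch to b1 (20 → 51). Not NE.
(a3, b3): Player 1 can switch to a1 (17 → 91). Not NE.
(The remaining 9 profiles each have a profitable deviation by the same check.)

The unique pure-strategy Nash equilibrium is (a1, b1).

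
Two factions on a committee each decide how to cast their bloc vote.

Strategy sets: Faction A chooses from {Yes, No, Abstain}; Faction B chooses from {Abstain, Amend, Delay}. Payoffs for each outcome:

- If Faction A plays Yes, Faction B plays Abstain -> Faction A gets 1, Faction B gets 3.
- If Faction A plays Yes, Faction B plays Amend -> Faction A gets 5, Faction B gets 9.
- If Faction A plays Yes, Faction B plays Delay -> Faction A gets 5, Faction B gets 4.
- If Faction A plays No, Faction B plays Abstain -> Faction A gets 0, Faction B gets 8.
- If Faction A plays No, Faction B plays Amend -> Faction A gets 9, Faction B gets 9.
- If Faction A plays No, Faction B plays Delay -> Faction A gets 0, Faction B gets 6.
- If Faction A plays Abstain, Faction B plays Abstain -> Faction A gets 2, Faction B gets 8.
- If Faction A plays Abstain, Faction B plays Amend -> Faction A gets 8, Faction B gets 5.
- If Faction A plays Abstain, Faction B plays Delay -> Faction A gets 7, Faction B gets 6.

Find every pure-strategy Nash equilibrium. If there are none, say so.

(No, Amend), (Abstain, Abstain)

(Yes, Abstain): Faction A can switch to Abstain (1 → 2). Not NE.
(Yes, Amend): Faction A can switch to No (5 → 9). Not NE.
(Yes, Delay): Faction A can switch to Abstain (5 → 7). Not NE.
(No, Abstain): Faction A can switch to Yes (0 → 1). Not NE.
(No, Amend): Faction A gets 9, best alternative 8; Faction B gets 9, best alternative 8. No profitable deviation — NE.
(No, Delay): Faction A can switch to Yes (0 → 5). Not NE.
(Abstain, Abstain): Faction A gets 2, best alternative 1; Faction B gets 8, best alternative 6. No profitable deviation — NE.
(Abstain, Amend): Faction A can switch to No (8 → 9). Not NE.
(Abstain, Delay): Faction B can switch to Abstain (6 → 8). Not NE.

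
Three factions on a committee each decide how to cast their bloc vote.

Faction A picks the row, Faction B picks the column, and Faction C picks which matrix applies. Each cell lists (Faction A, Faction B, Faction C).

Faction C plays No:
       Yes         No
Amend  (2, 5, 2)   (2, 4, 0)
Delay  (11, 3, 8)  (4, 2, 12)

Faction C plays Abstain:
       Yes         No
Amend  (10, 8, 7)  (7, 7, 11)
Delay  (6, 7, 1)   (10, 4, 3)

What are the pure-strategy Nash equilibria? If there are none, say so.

For each player, find the best response to each opponent profile; mutual best responses are the pure NE.
Faction A against (Yes, No): payoffs 2, 11 → best response Delay.
Faction A against (Yes, Abstain): payoffs 10, 6 → best response Amend.
Faction A against (No, No): payoffs 2, 4 → best response Delay.
Faction A against (No, Abstain): payoffs 7, 10 → best response Delay.
Faction B against (Amend, No): payoffs 5, 4 → best response Yes.
Faction B against (Amend, Abstain): payoffs 8, 7 → best response Yes.
Faction B against (Delay, No): payoffs 3, 2 → best response Yes.
Faction B against (Delay, Abstain): payoffs 7, 4 → best response Yes.
Faction C against (Amend, Yes): payoffs 2, 7 → best response Abstain.
Faction C against (Amend, No): payoffs 0, 11 → best response Abstain.
Faction C against (Delay, Yes): payoffs 8, 1 → best response No.
Faction C against (Delay, No): payoffs 12, 3 → best response No.
Mutual best responses: (Amend, Yes, Abstain); (Delay, Yes, No).

(Amend, Yes, Abstain); (Delay, Yes, No)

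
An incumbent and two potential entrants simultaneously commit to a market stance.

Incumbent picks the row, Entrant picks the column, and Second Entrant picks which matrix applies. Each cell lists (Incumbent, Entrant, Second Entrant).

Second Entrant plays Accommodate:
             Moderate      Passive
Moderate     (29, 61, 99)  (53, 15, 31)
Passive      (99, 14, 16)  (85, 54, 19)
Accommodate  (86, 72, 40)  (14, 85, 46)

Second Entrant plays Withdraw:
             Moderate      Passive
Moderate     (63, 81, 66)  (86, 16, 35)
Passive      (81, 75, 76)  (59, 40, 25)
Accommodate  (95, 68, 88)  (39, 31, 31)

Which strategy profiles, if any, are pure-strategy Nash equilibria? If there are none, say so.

Incumbent against (Moderate, Accommodate): payoffs 29, 99, 86 → best response Passive.
Incumbent against (Moderate, Withdraw): payoffs 63, 81, 95 → best response Accommodate.
Incumbent against (Passive, Accommodate): payoffs 53, 85, 14 → best response Passive.
Incumbent against (Passive, Withdraw): payoffs 86, 59, 39 → best response Moderate.
Entrant against (Moderate, Accommodate): payoffs 61, 15 → best response Moderate.
Entrant against (Moderate, Withdraw): payoffs 81, 16 → best response Moderate.
Entrant against (Passive, Accommodate): payoffs 14, 54 → best response Passive.
Entrant against (Passive, Withdraw): payoffs 75, 40 → best response Moderate.
Entrant against (Accommodate, Accommodate): payoffs 72, 85 → best response Passive.
Entrant against (Accommodate, Withdraw): payoffs 68, 31 → best response Moderate.
Second Entrant against (Moderate, Moderate): payoffs 99, 66 → best response Accommodate.
Second Entrant against (Moderate, Passive): payoffs 31, 35 → best response Withdraw.
Second Entrant against (Passive, Moderate): payoffs 16, 76 → best response Withdraw.
Second Entrant against (Passive, Passive): payoffs 19, 25 → best response Withdraw.
Second Entrant against (Accommodate, Moderate): payoffs 40, 88 → best response Withdraw.
Second Entrant against (Accommodate, Passive): payoffs 46, 31 → best response Accommodate.
Mutual best responses: (Accommodate, Moderate, Withdraw).

Pure NE: (Accommodate, Moderate, Withdraw)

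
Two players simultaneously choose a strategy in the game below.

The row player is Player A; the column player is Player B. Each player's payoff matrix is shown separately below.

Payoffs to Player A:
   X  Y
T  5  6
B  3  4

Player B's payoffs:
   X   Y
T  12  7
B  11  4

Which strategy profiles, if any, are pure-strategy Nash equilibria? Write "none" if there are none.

(T, X): Player A gets 5, best alternative 3; Player B gets 12, best alternative 7. No profitable deviation — NE.
(T, Y): Player B can switch to X (7 → 12). Not NE.
(B, X): Player A can switch to T (3 → 5). Not NE.
(B, Y): Player A can switch to T (4 → 6). Not NE.

Pure NE: (T, X)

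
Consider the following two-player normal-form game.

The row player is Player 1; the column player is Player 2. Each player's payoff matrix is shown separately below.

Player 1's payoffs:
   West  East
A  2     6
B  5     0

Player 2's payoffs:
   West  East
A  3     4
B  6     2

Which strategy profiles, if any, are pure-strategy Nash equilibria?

Player 1 against West: payoffs 2, 5 → best response B.
Player 1 against East: payoffs 6, 0 → best response A.
Player 2 against A: payoffs 3, 4 → best response East.
Player 2 against B: payoffs 6, 2 → best response West.
Mutual best responses: (A, East); (B, West).

(A, East); (B, West)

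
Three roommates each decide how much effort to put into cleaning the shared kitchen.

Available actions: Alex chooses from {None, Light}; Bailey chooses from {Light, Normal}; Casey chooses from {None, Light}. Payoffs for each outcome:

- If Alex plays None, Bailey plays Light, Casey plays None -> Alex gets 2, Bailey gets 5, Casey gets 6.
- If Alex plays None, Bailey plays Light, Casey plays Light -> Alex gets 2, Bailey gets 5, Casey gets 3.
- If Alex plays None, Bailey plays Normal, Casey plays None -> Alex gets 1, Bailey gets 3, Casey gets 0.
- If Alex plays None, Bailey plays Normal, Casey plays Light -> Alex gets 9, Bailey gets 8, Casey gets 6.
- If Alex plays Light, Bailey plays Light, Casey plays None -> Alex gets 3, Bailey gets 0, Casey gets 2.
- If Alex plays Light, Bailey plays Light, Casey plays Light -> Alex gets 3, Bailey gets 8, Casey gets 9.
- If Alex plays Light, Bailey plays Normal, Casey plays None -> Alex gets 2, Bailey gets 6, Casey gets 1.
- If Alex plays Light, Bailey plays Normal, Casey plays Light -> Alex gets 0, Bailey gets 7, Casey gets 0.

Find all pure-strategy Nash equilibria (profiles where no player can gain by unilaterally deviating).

The pure Nash equilibria are (None, Normal, Light) and (Light, Light, Light) and (Light, Normal, None).

Check each profile: it is a Nash equilibrium iff no player can strictly gain by switching unilaterally.
(None, Light, None): Alex can switch to Light (2 → 3). Not NE.
(None, Light, Light): Alex can switch to Light (2 → 3). Not NE.
(None, Normal, None): Alex can switch to Light (1 → 2). Not NE.
(None, Normal, Light): Alex gets 9, best alternative 0; Bailey gets 8, best alternative 5; Casey gets 6, best alternative 0. No profitable deviation — NE.
(Light, Light, None): Bailey can switch to Normal (0 → 6). Not NE.
(Light, Light, Light): Alex gets 3, best alternative 2; Bailey gets 8, best alternative 7; Casey gets 9, best alternative 2. No profitable deviation — NE.
(Light, Normal, None): Alex gets 2, best alternative 1; Bailey gets 6, best alternative 0; Casey gets 1, best alternative 0. No profitable deviation — NE.
(Light, Normal, Light): Alex can switch to None (0 → 9). Not NE.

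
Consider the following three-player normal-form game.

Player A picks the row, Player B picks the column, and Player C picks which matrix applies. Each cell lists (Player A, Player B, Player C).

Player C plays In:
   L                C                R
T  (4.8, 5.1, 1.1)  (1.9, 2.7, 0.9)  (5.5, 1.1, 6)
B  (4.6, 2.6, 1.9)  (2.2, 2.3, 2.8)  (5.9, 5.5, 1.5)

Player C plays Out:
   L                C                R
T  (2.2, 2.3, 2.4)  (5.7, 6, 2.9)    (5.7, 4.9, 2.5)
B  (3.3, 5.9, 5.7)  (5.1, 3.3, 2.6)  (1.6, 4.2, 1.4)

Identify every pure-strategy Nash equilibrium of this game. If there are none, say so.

Player A against (L, In): payoffs 4.8, 4.6 → best response T.
Player A against (L, Out): payoffs 2.2, 3.3 → best response B.
Player A against (C, In): payoffs 1.9, 2.2 → best response B.
Player A against (C, Out): payoffs 5.7, 5.1 → best response T.
Player A against (R, In): payoffs 5.5, 5.9 → best response B.
Player A against (R, Out): payoffs 5.7, 1.6 → best response T.
Player B against (T, In): payoffs 5.1, 2.7, 1.1 → best response L.
Player B against (T, Out): payoffs 2.3, 6, 4.9 → best response C.
Player B against (B, In): payoffs 2.6, 2.3, 5.5 → best response R.
Player B against (B, Out): payoffs 5.9, 3.3, 4.2 → best response L.
Player C against (T, L): payoffs 1.1, 2.4 → best response Out.
Player C against (T, C): payoffs 0.9, 2.9 → best response Out.
Player C against (T, R): payoffs 6, 2.5 → best response In.
Player C against (B, L): payoffs 1.9, 5.7 → best response Out.
Player C against (B, C): payoffs 2.8, 2.6 → best response In.
Player C against (B, R): payoffs 1.5, 1.4 → best response In.
Mutual best responses: (T, C, Out); (B, L, Out); (B, R, In).

(T, C, Out); (B, L, Out); (B, R, In)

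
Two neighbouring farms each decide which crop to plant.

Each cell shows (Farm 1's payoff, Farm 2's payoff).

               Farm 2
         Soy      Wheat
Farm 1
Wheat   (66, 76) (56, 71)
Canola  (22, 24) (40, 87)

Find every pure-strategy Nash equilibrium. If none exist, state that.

(Wheat, Soy): Farm 1 gets 66, best alternative 22; Farm 2 gets 76, best alternative 71. No profitable deviation — NE.
(Wheat, Wheat): Farm 2 can switch to Soy (71 → 76). Not NE.
(Canola, Soy): Farm 1 can switch to Wheat (22 → 66). Not NE.
(Canola, Wheat): Farm 1 can switch to Wheat (40 → 56). Not NE.

(Wheat, Soy)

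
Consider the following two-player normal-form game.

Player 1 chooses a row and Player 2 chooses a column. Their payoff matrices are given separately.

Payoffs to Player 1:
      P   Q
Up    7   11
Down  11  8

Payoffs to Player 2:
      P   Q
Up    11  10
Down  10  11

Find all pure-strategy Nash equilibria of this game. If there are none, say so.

none

(Up, P): Player 1 can switch to Down (7 → 11). Not NE.
(Up, Q): Player 2 can switch to P (10 → 11). Not NE.
(Down, P): Player 2 can switch to Q (10 → 11). Not NE.
(Down, Q): Player 1 can switch to Up (8 → 11). Not NE.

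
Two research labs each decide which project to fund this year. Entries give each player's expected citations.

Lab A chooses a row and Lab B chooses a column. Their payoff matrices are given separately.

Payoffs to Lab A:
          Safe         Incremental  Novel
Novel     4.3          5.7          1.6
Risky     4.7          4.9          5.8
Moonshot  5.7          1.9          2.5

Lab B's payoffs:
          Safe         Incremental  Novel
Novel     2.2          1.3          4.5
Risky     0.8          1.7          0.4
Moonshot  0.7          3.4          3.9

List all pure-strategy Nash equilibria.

No pure-strategy Nash equilibrium.

Lab A against Safe: payoffs 4.3, 4.7, 5.7 → best response Moonshot.
Lab A against Incremental: payoffs 5.7, 4.9, 1.9 → best response Novel.
Lab A against Novel: payoffs 1.6, 5.8, 2.5 → best response Risky.
Lab B against Novel: payoffs 2.2, 1.3, 4.5 → best response Novel.
Lab B against Risky: payoffs 0.8, 1.7, 0.4 → best response Incremental.
Lab B against Moonshot: payoffs 0.7, 3.4, 3.9 → best response Novel.
No profile is a mutual best response for all players.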